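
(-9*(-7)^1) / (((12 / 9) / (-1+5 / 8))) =-567 / 32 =-17.72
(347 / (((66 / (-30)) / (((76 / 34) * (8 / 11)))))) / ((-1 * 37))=527440 / 76109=6.93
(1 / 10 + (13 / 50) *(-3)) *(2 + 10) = -8.16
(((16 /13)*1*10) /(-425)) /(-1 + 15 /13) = -16 /85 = -0.19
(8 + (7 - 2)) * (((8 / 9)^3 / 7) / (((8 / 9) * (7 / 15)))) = 3.14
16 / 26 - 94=-1214 / 13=-93.38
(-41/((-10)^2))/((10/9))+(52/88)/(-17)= -75503/187000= -0.40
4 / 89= 0.04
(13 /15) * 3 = 13 /5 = 2.60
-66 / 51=-22 / 17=-1.29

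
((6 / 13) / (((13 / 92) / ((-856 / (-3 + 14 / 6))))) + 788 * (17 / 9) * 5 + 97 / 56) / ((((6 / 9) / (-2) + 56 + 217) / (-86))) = -42624409147 / 11612328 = -3670.62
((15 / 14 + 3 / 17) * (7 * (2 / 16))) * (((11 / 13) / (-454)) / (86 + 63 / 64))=-0.00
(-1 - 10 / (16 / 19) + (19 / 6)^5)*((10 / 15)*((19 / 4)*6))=45143677 / 7776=5805.51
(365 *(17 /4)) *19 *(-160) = -4715800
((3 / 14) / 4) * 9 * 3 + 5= 361 / 56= 6.45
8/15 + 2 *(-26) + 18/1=-33.47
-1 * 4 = -4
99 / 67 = 1.48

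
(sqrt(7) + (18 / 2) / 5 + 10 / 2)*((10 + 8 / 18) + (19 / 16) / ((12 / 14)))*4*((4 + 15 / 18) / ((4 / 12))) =98803*sqrt(7) / 144 + 1679651 / 360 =6481.03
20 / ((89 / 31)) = 620 / 89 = 6.97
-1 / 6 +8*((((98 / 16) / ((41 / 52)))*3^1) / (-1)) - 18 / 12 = -23137 / 123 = -188.11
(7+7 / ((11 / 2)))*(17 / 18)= 1547 / 198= 7.81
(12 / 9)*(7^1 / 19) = 0.49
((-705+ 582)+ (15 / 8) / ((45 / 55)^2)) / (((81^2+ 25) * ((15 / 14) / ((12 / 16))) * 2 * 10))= -181741 / 284515200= -0.00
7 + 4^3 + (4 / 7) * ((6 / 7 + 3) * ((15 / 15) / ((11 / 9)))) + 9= 44092 / 539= 81.80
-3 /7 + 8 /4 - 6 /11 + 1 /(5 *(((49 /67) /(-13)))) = -6816 /2695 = -2.53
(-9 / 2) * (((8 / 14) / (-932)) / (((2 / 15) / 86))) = 5805 / 3262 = 1.78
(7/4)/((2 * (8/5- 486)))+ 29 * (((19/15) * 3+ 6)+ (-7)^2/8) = 6391633/13840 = 461.82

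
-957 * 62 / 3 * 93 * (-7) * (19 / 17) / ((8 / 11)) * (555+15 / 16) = 11968110876645 / 1088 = 11000101908.68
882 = 882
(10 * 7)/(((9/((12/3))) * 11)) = 2.83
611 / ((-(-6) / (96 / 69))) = 9776 / 69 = 141.68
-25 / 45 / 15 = -1 / 27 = -0.04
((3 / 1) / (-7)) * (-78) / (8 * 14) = 117 / 392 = 0.30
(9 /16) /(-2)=-9 /32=-0.28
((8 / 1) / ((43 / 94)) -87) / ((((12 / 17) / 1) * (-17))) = 2989 / 516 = 5.79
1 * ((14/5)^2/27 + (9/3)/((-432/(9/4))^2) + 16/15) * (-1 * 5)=-3752161/552960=-6.79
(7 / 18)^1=7 / 18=0.39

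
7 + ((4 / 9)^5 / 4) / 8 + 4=649571 / 59049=11.00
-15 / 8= -1.88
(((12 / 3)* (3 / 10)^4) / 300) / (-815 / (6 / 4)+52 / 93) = -837 / 4206500000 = -0.00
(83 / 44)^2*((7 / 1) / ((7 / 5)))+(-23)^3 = -23520867 / 1936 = -12149.21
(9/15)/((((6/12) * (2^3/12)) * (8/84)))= 189/10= 18.90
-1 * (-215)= 215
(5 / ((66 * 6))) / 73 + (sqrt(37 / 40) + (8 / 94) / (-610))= 13859 / 414396180 + sqrt(370) / 20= 0.96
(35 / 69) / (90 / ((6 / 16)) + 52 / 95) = 3325 / 1576788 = 0.00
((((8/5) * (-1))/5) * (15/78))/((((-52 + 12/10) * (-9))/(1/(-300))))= 1/2228850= 0.00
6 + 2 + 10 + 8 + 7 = 33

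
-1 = -1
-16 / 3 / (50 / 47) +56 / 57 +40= 51256 / 1425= 35.97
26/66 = 13/33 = 0.39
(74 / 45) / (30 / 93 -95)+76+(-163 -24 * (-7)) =10695781 / 132075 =80.98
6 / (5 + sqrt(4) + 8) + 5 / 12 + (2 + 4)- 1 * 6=49 / 60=0.82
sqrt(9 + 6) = sqrt(15) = 3.87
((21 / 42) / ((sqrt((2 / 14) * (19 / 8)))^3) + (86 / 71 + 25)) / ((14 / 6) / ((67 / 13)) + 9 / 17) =47838 * sqrt(266) / 302879 + 6359037 / 238276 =29.26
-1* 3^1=-3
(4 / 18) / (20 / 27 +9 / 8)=48 / 403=0.12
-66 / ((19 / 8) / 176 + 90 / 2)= -92928 / 63379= -1.47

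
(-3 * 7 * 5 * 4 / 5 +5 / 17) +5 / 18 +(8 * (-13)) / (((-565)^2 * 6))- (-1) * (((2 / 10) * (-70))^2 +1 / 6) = 112.74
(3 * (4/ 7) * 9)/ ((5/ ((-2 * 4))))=-864/ 35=-24.69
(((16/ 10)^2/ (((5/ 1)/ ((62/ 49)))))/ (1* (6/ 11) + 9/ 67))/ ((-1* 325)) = -2924416/ 997303125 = -0.00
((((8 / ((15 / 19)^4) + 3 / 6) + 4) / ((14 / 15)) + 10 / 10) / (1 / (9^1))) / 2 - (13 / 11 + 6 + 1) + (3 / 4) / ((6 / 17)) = 13794373 / 115500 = 119.43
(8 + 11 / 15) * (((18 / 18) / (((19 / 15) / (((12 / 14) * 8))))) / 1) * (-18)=-113184 / 133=-851.01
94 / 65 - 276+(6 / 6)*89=-12061 / 65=-185.55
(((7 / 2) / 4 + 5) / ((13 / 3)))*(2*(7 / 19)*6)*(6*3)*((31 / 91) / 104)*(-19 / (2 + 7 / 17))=-2006289 / 720616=-2.78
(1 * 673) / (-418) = -673 / 418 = -1.61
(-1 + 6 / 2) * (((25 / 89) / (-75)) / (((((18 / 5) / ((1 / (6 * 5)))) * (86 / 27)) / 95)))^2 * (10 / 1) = 45125 / 2109013776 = 0.00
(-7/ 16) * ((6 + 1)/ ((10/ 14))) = -343/ 80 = -4.29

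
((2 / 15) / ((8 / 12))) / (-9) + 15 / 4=671 / 180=3.73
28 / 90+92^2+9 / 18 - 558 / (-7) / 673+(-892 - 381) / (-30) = 1803518396 / 211995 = 8507.36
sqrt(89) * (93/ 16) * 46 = 2139 * sqrt(89)/ 8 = 2522.41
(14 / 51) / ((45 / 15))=14 / 153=0.09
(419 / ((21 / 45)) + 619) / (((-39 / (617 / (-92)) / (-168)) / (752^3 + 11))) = -18635464633637.55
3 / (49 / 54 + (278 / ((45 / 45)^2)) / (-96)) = -1296 / 859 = -1.51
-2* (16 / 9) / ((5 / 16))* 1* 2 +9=-619 / 45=-13.76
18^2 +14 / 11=3578 / 11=325.27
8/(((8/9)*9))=1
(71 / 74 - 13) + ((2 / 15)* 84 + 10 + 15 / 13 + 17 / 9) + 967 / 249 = 57797149 / 3593070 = 16.09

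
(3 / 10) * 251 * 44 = 16566 / 5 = 3313.20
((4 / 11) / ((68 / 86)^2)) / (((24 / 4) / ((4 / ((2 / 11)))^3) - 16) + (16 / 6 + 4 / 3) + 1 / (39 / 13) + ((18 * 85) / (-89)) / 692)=-41337064956 / 830888784433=-0.05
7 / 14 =1 / 2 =0.50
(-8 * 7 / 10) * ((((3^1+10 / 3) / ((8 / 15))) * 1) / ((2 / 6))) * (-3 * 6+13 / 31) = 217455 / 62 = 3507.34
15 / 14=1.07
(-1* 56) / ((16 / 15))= -105 / 2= -52.50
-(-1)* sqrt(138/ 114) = sqrt(437)/ 19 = 1.10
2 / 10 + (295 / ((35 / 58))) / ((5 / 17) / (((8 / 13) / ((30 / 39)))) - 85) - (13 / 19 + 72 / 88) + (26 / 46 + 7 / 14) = -2328997201 / 387299990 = -6.01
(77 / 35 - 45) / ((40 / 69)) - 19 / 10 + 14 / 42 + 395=95881 / 300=319.60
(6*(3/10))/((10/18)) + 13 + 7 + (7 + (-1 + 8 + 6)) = 1081/25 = 43.24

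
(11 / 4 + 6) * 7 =245 / 4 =61.25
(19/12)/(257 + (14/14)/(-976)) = 4636/752493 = 0.01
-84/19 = -4.42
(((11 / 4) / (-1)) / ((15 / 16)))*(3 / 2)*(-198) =4356 / 5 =871.20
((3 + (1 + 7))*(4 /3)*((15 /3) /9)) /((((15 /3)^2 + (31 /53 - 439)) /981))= -19.33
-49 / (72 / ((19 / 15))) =-931 / 1080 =-0.86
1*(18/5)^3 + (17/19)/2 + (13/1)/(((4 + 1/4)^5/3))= 317869921037/6744320750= 47.13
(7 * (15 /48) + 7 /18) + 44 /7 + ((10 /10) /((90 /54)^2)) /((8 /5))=45799 /5040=9.09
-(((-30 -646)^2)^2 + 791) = -208827065367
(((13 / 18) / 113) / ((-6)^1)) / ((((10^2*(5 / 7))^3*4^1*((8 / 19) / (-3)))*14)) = 12103 / 32544000000000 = 0.00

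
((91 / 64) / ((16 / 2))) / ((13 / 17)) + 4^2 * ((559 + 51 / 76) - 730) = -26509099 / 9728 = -2725.03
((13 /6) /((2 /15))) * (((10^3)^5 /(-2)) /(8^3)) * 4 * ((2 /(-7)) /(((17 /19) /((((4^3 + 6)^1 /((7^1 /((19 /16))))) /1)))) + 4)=-1571044921875000 /119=-13202058167016.81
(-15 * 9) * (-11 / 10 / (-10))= -297 / 20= -14.85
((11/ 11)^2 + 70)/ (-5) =-71/ 5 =-14.20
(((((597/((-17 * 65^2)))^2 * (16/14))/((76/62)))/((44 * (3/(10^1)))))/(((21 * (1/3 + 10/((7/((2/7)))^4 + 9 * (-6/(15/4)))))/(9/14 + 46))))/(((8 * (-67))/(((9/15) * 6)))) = -623852268845265333/2856929985544403451182500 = -0.00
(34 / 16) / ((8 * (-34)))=-1 / 128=-0.01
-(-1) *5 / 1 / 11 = 0.45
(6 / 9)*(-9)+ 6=0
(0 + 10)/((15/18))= 12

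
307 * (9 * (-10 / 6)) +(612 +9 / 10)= -39921 / 10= -3992.10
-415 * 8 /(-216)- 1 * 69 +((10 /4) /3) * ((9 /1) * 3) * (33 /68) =-156833 /3672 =-42.71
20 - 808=-788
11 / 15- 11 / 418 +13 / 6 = 273 / 95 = 2.87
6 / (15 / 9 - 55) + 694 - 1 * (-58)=60151 / 80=751.89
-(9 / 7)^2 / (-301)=81 / 14749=0.01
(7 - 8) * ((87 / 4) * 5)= -435 / 4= -108.75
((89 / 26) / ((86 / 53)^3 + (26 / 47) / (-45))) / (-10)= -5604772419 / 69752157176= -0.08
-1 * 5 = -5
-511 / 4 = -127.75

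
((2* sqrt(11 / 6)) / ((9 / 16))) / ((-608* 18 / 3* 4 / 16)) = -sqrt(66) / 1539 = -0.01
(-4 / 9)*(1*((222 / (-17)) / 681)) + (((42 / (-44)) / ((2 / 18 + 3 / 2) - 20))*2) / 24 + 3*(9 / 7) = 3.87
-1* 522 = -522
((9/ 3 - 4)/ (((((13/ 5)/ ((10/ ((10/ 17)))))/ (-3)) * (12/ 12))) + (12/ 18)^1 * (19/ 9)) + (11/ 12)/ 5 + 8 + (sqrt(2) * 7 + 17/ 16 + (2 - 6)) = 7 * sqrt(2) + 737623/ 28080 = 36.17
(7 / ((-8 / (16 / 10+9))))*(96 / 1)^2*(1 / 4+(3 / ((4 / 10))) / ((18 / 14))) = -2599968 / 5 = -519993.60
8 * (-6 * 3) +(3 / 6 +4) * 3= -261 / 2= -130.50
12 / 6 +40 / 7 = 54 / 7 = 7.71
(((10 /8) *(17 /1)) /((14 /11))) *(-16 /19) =-14.06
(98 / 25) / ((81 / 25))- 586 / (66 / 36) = -318.43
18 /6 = 3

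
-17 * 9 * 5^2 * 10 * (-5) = 191250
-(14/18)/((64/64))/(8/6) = -7/12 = -0.58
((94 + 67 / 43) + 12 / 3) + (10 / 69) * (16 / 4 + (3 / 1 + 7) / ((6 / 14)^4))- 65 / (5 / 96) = -11545129 / 10449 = -1104.90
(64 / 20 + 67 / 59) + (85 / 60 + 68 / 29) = 831247 / 102660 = 8.10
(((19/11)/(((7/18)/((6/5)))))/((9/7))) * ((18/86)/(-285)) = -36/11825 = -0.00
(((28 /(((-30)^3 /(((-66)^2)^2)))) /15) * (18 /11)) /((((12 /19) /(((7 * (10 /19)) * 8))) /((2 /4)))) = -6261024 /125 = -50088.19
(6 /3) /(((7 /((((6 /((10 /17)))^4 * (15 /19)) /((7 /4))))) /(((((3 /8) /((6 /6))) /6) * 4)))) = 348.80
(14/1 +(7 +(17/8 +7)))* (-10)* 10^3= -301250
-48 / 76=-12 / 19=-0.63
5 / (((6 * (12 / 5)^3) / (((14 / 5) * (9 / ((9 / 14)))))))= 6125 / 2592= 2.36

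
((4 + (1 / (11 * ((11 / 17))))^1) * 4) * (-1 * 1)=-2004 / 121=-16.56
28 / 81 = 0.35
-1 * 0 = 0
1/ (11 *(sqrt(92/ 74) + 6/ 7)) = -777/ 5071 + 49 *sqrt(1702)/ 10142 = 0.05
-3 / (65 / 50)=-30 / 13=-2.31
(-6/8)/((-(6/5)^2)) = 25/48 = 0.52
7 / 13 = 0.54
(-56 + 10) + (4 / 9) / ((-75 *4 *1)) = -31051 / 675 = -46.00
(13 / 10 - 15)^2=18769 / 100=187.69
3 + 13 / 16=61 / 16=3.81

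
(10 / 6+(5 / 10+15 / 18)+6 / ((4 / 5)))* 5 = 105 / 2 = 52.50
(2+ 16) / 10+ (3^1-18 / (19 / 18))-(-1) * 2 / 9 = -10286 / 855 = -12.03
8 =8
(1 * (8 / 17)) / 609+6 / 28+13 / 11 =318161 / 227766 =1.40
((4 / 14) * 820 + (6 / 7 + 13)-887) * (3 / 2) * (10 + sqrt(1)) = -73788 / 7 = -10541.14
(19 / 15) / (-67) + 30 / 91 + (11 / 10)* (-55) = -11009213 / 182910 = -60.19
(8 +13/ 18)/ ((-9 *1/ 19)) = -2983/ 162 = -18.41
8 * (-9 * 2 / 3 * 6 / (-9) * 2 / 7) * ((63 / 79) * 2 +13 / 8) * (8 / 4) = 58.88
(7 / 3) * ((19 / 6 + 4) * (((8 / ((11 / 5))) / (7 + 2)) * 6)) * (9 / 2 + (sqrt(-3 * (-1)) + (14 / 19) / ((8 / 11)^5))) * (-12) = -3804924445 / 963072 - 48160 * sqrt(3) / 99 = -4793.40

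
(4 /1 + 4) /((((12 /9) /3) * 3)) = 6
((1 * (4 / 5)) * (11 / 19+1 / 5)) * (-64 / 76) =-4736 / 9025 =-0.52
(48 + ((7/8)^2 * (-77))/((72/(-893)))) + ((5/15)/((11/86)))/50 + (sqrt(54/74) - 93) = 3 * sqrt(111)/37 + 869596523/1267200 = 687.09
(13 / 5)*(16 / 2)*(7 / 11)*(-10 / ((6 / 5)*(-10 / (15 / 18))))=9.19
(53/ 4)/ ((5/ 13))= 689/ 20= 34.45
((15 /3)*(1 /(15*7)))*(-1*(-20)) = 20 /21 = 0.95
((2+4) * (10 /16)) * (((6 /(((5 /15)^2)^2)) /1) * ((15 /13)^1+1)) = 3925.38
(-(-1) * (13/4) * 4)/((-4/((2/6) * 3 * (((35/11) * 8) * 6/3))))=-1820/11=-165.45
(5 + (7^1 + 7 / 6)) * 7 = 553 / 6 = 92.17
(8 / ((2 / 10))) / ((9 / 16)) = 640 / 9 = 71.11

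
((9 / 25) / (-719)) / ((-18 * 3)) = 1 / 107850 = 0.00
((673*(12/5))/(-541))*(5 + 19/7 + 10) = -1001424/18935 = -52.89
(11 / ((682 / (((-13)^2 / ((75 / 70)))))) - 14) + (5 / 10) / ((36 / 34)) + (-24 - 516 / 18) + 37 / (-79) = -64.12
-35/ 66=-0.53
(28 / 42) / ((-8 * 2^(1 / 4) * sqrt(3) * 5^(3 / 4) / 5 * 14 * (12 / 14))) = -2^(3 / 4) * sqrt(3) * 5^(1 / 4) / 864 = -0.01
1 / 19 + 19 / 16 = 377 / 304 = 1.24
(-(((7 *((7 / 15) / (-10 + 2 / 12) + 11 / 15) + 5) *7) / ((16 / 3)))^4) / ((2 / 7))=-5946314683426545127 / 62040888320000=-95845.09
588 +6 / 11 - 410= 1964 / 11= 178.55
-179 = -179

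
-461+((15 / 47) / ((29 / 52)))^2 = -855823109 / 1857769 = -460.67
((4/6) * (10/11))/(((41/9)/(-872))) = -52320/451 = -116.01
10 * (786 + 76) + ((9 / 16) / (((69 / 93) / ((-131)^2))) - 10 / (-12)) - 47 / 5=119353897 / 5520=21622.08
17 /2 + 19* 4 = 169 /2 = 84.50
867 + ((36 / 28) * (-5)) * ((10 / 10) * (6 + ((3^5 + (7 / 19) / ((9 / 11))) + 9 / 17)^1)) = -239024 / 323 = -740.01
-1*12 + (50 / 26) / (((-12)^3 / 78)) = -3481 / 288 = -12.09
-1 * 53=-53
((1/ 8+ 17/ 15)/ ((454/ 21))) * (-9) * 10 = -9513/ 1816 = -5.24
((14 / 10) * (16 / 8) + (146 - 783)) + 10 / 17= -53857 / 85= -633.61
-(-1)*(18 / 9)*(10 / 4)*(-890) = -4450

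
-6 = -6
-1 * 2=-2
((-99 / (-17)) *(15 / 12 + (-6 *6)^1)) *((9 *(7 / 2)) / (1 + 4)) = -866943 / 680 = -1274.92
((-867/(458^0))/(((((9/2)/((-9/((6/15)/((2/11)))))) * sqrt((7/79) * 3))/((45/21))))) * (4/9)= 57800 * sqrt(1659)/1617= 1455.93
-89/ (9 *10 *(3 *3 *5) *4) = -89/ 16200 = -0.01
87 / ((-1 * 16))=-87 / 16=-5.44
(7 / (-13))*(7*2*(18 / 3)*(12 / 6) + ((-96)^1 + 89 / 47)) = -24311 / 611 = -39.79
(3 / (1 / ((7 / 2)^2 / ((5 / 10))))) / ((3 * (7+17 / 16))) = 392 / 129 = 3.04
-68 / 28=-17 / 7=-2.43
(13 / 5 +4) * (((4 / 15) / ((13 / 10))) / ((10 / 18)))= 792 / 325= 2.44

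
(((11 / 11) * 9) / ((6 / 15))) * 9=202.50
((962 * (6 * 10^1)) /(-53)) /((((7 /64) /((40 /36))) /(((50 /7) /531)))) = -615680000 /4137021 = -148.82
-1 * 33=-33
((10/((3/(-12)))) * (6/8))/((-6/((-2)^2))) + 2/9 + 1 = 191/9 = 21.22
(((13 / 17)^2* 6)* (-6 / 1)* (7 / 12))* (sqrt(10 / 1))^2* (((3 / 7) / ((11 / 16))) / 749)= -243360 / 2381071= -0.10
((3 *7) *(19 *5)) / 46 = 1995 / 46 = 43.37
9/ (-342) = -1/ 38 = -0.03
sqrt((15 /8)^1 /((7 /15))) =15 * sqrt(14) /28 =2.00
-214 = -214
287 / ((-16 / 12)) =-861 / 4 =-215.25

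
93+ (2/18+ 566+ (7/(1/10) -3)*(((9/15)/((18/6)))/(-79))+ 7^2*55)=11923262/3555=3353.94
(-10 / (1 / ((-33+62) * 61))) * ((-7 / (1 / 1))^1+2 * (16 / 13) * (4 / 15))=4376506 / 39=112218.10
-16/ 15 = -1.07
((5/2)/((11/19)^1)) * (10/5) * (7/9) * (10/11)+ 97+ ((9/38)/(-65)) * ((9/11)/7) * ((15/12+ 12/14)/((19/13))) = 79446486359/770532840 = 103.11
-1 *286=-286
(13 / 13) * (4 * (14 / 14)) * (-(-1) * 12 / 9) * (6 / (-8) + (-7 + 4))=-20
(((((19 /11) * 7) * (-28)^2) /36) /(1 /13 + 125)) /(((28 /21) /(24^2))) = 2711072 /2981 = 909.45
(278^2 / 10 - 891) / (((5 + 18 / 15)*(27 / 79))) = 2700773 / 837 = 3226.73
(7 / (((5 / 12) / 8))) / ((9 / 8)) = 119.47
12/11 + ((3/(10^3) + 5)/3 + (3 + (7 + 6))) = 18.76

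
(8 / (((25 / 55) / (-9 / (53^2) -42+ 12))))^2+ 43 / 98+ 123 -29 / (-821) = 4427571582495646407 / 15871308007450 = 278967.03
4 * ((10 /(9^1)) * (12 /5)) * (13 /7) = 416 /21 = 19.81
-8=-8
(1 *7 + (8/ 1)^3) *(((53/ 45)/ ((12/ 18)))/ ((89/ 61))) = 559309/ 890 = 628.44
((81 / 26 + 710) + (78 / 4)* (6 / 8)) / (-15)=-15137 / 312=-48.52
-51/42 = -17/14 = -1.21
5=5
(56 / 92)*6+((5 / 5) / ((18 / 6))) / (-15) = 3757 / 1035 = 3.63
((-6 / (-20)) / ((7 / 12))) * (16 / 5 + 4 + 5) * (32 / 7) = 35136 / 1225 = 28.68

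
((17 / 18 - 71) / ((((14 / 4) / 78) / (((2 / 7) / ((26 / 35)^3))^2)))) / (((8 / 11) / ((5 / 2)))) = -28592265625 / 10967424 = -2607.02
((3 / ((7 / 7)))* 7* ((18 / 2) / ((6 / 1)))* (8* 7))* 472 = 832608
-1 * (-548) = 548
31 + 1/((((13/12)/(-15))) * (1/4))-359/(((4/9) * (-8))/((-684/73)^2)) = 8840.10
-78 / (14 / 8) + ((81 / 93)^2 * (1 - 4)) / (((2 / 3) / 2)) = -345759 / 6727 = -51.40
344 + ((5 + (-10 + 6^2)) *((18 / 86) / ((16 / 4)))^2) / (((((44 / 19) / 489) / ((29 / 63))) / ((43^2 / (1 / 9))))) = 678256561 / 4928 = 137633.23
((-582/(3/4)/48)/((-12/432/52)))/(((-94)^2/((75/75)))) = 7566/2209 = 3.43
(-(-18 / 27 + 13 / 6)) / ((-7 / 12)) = 18 / 7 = 2.57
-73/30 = -2.43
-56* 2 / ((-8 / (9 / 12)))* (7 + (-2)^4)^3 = 255507 / 2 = 127753.50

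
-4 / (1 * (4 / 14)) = -14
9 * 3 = 27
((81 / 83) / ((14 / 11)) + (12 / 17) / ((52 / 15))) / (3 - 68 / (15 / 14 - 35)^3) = 26707338421875 / 82613772730034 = 0.32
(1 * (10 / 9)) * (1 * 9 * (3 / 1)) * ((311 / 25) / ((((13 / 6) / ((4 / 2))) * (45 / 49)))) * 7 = 853384 / 325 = 2625.80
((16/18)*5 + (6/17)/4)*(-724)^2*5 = 1817580280/153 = 11879609.67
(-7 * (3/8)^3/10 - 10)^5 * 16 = -358385832661851514975949/219902325555200000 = -1629750.08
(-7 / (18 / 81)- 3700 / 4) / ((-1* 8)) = 1913 / 16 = 119.56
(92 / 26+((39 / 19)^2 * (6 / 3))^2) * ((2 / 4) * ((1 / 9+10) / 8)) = 442027943 / 9383112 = 47.11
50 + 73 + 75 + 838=1036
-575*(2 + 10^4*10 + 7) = -57505175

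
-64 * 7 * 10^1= -4480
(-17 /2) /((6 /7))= -119 /12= -9.92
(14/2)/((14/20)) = 10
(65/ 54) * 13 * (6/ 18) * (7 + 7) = 5915/ 81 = 73.02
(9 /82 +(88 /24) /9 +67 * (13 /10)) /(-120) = -484961 /664200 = -0.73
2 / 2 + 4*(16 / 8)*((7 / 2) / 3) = 31 / 3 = 10.33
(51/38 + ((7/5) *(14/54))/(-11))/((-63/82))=-3028793/1777545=-1.70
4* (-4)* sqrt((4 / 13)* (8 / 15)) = -64* sqrt(390) / 195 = -6.48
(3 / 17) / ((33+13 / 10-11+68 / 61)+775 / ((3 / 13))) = 5490 / 105237293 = 0.00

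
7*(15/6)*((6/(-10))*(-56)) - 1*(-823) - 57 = 1354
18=18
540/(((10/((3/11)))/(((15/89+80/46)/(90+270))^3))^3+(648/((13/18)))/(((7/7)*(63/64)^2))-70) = 0.00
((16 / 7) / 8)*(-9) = -2.57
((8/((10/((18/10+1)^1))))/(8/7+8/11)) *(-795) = -28567/30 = -952.23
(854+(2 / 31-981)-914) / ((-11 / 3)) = 96807 / 341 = 283.89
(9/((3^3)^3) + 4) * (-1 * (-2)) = 17498/2187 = 8.00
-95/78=-1.22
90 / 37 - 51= -1797 / 37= -48.57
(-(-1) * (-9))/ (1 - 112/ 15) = 135/ 97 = 1.39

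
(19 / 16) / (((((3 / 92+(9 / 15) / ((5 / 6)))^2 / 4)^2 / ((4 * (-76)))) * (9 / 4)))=-646544646400000000 / 80803613180889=-8001.43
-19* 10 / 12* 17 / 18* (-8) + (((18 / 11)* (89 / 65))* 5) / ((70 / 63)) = 129.71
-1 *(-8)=8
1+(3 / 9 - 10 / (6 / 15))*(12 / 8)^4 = -991 / 8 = -123.88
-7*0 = 0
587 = 587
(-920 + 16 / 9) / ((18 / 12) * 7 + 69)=-16528 / 1431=-11.55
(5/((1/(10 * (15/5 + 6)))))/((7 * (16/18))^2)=18225/1568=11.62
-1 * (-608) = 608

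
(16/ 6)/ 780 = 2/ 585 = 0.00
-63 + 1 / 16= -1007 / 16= -62.94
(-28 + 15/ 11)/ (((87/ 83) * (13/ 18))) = -35.19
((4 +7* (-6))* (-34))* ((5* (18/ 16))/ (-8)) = -908.44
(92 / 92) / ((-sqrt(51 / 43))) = -sqrt(2193) / 51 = -0.92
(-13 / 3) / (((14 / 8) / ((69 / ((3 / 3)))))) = -1196 / 7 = -170.86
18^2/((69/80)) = 8640/23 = 375.65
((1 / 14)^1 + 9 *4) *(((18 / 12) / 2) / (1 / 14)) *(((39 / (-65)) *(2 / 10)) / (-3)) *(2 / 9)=101 / 30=3.37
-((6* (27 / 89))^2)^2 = -688747536 / 62742241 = -10.98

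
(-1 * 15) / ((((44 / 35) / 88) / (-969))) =1017450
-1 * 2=-2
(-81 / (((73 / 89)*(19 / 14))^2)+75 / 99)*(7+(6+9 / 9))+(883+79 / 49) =-62027990056 / 3110734473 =-19.94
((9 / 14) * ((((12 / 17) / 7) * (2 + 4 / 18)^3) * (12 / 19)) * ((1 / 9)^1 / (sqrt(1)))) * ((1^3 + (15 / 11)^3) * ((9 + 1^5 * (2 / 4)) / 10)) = 15059200 / 89806563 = 0.17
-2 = -2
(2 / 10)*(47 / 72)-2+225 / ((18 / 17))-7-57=52787 / 360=146.63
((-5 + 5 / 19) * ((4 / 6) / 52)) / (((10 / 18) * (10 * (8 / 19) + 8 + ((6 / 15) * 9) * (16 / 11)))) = -1485 / 237016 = -0.01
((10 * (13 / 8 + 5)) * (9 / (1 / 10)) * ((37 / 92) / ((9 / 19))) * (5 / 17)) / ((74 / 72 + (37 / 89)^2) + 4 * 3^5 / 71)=23573392052625 / 235756783666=99.99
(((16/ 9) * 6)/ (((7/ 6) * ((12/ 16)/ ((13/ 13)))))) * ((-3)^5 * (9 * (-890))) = 23727908.57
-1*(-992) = 992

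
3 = 3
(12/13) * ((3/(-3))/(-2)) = 6/13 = 0.46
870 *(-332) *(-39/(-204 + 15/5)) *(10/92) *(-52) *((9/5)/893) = 878651280/1376113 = 638.50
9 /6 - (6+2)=-13 /2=-6.50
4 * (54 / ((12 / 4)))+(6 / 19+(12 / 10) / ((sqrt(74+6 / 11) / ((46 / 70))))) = 69 * sqrt(2255) / 35875+1374 / 19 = 72.41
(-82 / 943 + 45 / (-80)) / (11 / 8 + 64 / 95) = -22705 / 71622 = -0.32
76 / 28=2.71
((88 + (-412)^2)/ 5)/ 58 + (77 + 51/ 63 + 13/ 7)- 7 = 286358/ 435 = 658.29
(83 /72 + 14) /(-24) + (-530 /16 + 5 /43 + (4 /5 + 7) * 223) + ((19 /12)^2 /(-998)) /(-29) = 9170619355423 /5376265920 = 1705.76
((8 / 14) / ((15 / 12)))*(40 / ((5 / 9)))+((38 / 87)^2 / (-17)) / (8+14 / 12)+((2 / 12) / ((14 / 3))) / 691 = 1502221256509 / 45642028740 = 32.91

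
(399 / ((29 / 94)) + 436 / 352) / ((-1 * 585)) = -3303689 / 1492920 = -2.21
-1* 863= -863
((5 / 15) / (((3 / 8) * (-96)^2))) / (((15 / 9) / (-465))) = -31 / 1152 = -0.03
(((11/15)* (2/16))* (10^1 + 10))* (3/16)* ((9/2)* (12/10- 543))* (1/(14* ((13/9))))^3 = -27930177/275591680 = -0.10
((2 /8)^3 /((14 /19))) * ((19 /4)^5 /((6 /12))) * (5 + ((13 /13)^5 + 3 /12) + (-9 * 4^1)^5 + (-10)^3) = -11378925089861199 /1835008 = -6201022060.86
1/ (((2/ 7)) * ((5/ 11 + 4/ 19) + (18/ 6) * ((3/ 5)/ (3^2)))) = 7315/ 1808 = 4.05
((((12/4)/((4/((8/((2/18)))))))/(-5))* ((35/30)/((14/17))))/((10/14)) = -1071/50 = -21.42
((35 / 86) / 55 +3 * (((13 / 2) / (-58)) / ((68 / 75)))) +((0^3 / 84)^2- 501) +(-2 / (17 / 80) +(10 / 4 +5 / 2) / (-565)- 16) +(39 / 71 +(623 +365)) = 13822483996005 / 29934005552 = 461.77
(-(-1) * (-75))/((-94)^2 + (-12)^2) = -15/1796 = -0.01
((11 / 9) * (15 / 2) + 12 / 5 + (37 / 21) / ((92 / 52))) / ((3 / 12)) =121354 / 2415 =50.25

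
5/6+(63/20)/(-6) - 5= -563/120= -4.69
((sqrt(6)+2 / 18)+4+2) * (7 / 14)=4.28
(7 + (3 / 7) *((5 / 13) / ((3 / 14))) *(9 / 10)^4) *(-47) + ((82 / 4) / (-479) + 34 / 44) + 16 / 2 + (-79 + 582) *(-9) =-333648243723 / 68497000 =-4870.99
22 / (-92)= -0.24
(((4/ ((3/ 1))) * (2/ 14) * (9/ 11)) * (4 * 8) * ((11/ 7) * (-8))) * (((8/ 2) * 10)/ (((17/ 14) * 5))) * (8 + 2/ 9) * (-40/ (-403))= -48496640/ 143871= -337.08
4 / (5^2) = 4 / 25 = 0.16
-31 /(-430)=31 /430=0.07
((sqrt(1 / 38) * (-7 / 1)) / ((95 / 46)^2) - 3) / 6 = -1 / 2 - 3703 * sqrt(38) / 514425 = -0.54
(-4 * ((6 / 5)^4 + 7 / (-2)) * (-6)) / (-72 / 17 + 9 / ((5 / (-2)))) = 4.37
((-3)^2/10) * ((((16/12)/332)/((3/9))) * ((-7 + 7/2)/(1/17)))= -1071/1660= -0.65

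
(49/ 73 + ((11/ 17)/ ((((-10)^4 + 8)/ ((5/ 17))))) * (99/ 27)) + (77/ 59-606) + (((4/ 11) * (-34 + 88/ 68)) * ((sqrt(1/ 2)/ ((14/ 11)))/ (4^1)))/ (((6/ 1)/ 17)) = -608.70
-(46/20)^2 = -529/100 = -5.29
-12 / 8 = -3 / 2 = -1.50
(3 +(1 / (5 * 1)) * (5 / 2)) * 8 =28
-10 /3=-3.33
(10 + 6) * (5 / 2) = 40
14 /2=7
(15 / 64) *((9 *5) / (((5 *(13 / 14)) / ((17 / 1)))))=16065 / 416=38.62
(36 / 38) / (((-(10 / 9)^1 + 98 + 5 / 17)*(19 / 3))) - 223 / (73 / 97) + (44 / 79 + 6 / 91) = -832947970542971 / 2816957580073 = -295.69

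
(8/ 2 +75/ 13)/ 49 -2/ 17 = 885/ 10829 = 0.08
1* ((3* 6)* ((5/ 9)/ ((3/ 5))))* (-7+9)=100/ 3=33.33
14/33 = 0.42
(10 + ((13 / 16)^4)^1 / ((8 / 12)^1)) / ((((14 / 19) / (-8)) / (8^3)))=-26531657 / 448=-59222.45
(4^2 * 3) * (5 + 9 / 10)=1416 / 5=283.20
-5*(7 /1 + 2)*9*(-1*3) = 1215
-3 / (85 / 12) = -36 / 85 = -0.42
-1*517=-517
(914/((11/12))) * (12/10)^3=2369088/1375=1722.97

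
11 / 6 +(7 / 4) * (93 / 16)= 12.01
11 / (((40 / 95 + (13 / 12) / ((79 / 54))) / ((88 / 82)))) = 132088 / 12997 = 10.16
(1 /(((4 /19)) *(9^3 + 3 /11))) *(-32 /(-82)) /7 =418 /1151157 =0.00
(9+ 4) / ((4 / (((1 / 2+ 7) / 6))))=4.06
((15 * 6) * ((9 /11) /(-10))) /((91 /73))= -5913 /1001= -5.91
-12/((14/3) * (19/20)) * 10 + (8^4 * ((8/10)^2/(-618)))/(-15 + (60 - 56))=-26.68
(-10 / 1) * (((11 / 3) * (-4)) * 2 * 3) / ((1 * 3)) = 880 / 3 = 293.33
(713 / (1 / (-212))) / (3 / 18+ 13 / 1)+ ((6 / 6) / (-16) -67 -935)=-12482.27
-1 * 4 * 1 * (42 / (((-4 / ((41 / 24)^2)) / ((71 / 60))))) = 835457 / 5760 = 145.04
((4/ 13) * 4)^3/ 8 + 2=4906/ 2197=2.23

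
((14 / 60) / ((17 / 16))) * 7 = 392 / 255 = 1.54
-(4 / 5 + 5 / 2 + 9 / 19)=-3.77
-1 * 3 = -3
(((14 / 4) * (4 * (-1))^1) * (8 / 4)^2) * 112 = -6272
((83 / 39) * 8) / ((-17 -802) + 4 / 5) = -3320 / 159549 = -0.02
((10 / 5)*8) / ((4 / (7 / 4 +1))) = 11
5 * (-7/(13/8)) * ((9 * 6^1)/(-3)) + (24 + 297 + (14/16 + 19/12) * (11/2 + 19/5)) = 760817/1040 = 731.55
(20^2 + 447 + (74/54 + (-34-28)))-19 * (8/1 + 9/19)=16885/27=625.37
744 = 744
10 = 10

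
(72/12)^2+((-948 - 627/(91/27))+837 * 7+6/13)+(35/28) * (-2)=4758.93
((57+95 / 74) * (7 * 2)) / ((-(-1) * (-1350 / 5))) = -30191 / 9990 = -3.02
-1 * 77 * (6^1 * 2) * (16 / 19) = -778.11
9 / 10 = 0.90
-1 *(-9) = 9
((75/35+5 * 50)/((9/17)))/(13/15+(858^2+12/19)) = 2850475/4405950507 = 0.00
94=94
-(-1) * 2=2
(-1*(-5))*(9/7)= 45/7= 6.43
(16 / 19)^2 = 256 / 361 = 0.71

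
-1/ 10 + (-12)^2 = 1439/ 10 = 143.90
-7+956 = 949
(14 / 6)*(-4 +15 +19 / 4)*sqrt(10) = 147*sqrt(10) / 4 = 116.21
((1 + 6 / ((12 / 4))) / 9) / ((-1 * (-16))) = 1 / 48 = 0.02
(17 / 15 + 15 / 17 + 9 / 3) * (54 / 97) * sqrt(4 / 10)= 1.77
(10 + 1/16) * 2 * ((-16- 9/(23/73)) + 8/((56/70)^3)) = -37275/64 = -582.42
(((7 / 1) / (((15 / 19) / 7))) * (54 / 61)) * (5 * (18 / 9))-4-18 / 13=431438 / 793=544.06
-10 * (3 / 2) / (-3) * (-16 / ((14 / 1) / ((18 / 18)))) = -5.71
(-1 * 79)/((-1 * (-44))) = -1.80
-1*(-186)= 186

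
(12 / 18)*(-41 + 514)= 946 / 3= 315.33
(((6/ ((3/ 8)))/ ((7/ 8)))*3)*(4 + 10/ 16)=1776/ 7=253.71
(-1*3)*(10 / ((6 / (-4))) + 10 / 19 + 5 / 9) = 955 / 57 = 16.75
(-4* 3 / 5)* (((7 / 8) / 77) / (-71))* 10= 3 / 781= 0.00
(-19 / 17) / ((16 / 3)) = -57 / 272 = -0.21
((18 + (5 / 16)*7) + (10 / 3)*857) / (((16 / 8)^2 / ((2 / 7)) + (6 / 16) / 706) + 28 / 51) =828672089 / 4190969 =197.73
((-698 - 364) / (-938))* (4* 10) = 21240 / 469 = 45.29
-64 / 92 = -16 / 23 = -0.70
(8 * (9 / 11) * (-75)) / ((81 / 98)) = -19600 / 33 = -593.94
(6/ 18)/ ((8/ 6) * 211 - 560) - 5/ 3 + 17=38453/ 2508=15.33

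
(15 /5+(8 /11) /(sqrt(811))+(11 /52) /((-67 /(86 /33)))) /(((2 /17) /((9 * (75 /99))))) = 5100 * sqrt(811) /98131+6644875 /38324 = 174.87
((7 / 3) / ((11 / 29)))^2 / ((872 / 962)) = 19821529 / 474804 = 41.75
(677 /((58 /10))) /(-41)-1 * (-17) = 16828 /1189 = 14.15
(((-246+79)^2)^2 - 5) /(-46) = -388898158 /23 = -16908615.57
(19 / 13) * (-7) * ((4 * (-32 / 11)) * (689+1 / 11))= 129041920 / 1573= 82035.55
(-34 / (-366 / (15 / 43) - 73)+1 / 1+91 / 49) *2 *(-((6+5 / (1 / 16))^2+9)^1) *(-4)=6718408400 / 39277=171051.97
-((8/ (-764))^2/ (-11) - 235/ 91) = 94303749/ 36517481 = 2.58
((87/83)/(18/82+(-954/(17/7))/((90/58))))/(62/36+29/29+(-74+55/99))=5457510/93135555707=0.00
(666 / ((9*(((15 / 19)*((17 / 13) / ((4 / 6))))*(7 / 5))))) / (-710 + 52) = -18278 / 352359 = -0.05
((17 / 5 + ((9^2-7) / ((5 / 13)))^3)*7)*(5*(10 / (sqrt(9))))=12463885742 / 15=830925716.13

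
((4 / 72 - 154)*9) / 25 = -2771 / 50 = -55.42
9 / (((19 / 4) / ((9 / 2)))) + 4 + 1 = 257 / 19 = 13.53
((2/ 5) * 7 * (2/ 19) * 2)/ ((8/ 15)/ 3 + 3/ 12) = 288/ 209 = 1.38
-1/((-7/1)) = 1/7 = 0.14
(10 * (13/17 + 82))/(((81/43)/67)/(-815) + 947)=16518285525/18900346054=0.87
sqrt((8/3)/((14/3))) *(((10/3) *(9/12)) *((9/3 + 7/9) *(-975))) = -55250 *sqrt(7)/21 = -6960.85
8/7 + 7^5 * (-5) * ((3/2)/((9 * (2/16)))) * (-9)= 7058948/7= 1008421.14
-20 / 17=-1.18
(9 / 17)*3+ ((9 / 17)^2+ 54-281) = -65063 / 289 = -225.13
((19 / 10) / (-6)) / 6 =-19 / 360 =-0.05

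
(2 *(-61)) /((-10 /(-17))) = -1037 /5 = -207.40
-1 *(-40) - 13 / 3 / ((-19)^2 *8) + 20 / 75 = 581429 / 14440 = 40.27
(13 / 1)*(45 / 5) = 117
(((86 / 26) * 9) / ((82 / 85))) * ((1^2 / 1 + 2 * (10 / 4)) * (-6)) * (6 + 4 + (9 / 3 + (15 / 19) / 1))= -155132820 / 10127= -15318.73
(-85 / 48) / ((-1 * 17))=5 / 48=0.10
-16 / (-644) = 4 / 161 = 0.02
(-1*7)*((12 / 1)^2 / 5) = -201.60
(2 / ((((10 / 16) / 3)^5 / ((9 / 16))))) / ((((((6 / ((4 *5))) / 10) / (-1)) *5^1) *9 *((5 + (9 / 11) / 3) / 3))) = -21897216 / 18125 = -1208.12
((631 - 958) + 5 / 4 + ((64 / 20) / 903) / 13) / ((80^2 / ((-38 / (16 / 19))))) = 27609107081 / 12020736000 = 2.30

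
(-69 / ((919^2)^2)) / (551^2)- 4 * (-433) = 375070693032899251903 / 216553517917378321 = 1732.00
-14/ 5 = -2.80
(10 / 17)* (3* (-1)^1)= -30 / 17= -1.76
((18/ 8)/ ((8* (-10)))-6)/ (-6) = 643/ 640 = 1.00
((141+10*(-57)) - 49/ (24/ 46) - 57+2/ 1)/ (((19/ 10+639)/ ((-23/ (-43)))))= -797525/ 1653522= -0.48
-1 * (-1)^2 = -1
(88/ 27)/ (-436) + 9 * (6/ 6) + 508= 1521509/ 2943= 516.99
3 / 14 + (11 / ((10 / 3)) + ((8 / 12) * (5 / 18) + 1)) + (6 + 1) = 11056 / 945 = 11.70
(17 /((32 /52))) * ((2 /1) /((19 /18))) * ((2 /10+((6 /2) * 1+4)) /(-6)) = -5967 /95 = -62.81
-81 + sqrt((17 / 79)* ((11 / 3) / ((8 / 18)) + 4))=-81 + 7* sqrt(1343) / 158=-79.38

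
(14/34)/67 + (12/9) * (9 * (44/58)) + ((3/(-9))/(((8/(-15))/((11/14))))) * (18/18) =35517393/3699472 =9.60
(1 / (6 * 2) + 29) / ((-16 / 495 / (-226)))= 6507105 / 32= 203347.03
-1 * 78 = -78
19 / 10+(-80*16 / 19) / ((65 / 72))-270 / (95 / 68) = -656987 / 2470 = -265.99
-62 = -62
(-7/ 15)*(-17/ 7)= 17/ 15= 1.13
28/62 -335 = -10371/31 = -334.55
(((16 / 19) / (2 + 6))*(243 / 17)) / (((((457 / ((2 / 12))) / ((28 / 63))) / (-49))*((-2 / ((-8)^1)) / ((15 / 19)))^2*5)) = -0.02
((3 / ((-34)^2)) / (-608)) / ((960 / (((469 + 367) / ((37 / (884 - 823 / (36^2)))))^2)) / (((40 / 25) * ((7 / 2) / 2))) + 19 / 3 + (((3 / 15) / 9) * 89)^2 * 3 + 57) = -0.00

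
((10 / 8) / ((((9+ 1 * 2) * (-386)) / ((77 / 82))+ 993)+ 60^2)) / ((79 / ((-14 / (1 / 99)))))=-24255 / 78842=-0.31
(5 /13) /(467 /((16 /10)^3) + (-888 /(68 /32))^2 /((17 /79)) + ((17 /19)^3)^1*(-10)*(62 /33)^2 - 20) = 93945376673280 /198231092235391928089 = 0.00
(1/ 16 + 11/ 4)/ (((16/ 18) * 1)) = 405/ 128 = 3.16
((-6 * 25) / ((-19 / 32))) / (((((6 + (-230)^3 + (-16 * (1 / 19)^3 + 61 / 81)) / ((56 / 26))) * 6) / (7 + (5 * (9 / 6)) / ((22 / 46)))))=-163422100800 / 966640809766489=-0.00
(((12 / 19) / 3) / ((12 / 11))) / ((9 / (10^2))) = 1100 / 513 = 2.14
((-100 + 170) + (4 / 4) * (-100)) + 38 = 8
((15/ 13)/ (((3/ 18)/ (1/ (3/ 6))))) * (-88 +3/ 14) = -110610/ 91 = -1215.49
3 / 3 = 1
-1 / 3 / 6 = -1 / 18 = -0.06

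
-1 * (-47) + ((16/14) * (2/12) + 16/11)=11237/231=48.65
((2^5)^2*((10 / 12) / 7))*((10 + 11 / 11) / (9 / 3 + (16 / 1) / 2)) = 2560 / 21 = 121.90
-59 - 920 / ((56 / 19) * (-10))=-389 / 14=-27.79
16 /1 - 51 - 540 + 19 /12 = -6881 /12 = -573.42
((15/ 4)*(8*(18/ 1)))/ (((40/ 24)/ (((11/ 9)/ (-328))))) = -99/ 82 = -1.21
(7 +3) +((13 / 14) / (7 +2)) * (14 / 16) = 1453 / 144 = 10.09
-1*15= -15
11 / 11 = 1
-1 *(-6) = 6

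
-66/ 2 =-33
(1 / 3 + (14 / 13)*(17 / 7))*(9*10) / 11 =24.13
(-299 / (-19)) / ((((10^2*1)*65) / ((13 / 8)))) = 299 / 76000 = 0.00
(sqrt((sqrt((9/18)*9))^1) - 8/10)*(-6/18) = -2^(3/4)*sqrt(3)/6+4/15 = -0.22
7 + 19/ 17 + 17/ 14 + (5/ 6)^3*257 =4062743/ 25704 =158.06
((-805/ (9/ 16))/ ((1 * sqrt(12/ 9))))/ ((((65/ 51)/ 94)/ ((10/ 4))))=-5145560 * sqrt(3)/ 39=-228522.34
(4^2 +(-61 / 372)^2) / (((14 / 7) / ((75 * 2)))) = 55446625 / 46128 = 1202.02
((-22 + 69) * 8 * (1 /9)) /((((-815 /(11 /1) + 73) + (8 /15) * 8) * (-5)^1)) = -2.63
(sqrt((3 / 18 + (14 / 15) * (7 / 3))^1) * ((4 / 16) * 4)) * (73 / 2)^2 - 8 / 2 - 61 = -65 + 5329 * sqrt(2110) / 120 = 1974.89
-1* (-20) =20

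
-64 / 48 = -4 / 3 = -1.33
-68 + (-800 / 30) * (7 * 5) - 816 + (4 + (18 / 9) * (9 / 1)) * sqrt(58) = -5452 / 3 + 22 * sqrt(58) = -1649.79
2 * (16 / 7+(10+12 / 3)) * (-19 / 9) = -1444 / 21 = -68.76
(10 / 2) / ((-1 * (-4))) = 5 / 4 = 1.25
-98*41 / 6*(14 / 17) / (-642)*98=1378174 / 16371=84.18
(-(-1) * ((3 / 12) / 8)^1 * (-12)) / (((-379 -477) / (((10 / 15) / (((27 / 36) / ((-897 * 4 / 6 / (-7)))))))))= 299 / 8988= 0.03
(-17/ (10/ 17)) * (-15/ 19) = 867/ 38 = 22.82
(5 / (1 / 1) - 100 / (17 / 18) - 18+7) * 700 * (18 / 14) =-1711800 / 17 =-100694.12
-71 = -71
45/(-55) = -0.82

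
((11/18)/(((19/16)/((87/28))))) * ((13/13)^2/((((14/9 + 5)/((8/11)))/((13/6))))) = 3016/7847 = 0.38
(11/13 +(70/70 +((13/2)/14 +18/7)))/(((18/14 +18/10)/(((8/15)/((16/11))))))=0.58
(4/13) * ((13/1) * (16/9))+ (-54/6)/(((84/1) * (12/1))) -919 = -919193/1008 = -911.90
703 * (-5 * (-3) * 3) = 31635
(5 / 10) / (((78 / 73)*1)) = 73 / 156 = 0.47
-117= -117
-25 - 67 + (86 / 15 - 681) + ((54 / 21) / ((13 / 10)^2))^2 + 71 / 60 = -12826622377 / 16793868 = -763.77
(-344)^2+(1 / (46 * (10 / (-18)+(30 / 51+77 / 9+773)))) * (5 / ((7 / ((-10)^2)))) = 253145203802 / 2139207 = 118336.00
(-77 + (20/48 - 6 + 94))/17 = 137/204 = 0.67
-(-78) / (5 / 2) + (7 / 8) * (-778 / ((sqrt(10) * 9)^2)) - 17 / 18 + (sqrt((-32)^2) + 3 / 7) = 280523 / 4536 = 61.84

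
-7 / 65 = -0.11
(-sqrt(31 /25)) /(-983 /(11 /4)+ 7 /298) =3278* sqrt(31) /5858295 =0.00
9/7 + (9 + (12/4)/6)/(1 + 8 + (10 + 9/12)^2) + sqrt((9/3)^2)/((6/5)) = 107757/27902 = 3.86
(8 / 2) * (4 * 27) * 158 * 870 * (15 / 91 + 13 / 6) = 12599033760 / 91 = 138450920.44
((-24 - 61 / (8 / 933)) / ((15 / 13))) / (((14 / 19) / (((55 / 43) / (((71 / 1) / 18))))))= -2722.51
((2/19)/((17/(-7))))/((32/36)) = -63/1292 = -0.05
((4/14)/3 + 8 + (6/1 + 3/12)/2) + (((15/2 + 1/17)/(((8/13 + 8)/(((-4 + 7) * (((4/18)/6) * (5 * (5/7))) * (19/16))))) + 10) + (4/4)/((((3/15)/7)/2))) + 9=386278751/3838464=100.63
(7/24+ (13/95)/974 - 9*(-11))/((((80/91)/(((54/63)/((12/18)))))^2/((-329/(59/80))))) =-165509752821777/1746966400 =-94741.23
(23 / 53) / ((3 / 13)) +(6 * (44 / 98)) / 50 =376769 / 194775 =1.93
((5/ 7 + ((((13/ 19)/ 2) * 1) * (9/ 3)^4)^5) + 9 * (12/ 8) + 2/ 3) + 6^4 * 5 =27197798535261793/ 1663938528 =16345434.69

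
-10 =-10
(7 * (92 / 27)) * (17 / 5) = 10948 / 135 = 81.10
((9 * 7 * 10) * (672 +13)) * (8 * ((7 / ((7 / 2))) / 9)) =767200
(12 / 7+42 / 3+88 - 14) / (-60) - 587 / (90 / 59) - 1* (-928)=341267 / 630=541.69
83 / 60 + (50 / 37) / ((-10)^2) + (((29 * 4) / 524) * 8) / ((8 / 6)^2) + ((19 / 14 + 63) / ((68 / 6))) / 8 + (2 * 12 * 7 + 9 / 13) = 36371948843 / 211716960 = 171.80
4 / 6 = 2 / 3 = 0.67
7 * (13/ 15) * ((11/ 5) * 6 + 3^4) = 14287/ 25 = 571.48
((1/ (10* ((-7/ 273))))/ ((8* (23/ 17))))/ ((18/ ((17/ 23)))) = -3757/ 253920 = -0.01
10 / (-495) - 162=-16040 / 99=-162.02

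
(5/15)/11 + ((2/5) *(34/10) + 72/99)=1747/825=2.12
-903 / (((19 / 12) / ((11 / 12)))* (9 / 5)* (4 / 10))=-82775 / 114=-726.10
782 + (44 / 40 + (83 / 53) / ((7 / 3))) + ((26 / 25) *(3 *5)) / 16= 784.75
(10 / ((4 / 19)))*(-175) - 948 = -18521 / 2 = -9260.50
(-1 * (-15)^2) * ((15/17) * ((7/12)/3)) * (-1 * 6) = 7875/34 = 231.62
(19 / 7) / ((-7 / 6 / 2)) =-228 / 49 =-4.65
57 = 57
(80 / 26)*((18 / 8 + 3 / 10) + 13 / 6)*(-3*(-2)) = 87.08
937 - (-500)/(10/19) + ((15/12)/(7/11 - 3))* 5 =195973/104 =1884.36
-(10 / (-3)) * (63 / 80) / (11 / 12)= 63 / 22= 2.86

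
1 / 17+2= 35 / 17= 2.06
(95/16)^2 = 9025/256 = 35.25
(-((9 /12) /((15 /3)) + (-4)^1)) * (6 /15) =77 /50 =1.54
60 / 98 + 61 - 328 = -266.39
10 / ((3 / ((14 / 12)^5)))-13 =-67597 / 11664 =-5.80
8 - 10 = -2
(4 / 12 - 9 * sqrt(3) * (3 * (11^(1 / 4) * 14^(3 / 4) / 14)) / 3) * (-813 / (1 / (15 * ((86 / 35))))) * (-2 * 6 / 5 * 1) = -11326716 * 11^(1 / 4) * 14^(3 / 4) * sqrt(3) / 245+839016 / 35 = -1031490.48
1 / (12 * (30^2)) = 1 / 10800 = 0.00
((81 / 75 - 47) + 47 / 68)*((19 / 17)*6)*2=-4382673 / 7225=-606.60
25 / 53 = 0.47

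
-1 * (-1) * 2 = 2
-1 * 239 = -239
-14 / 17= -0.82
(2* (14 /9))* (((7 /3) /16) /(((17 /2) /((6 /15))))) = 49 /2295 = 0.02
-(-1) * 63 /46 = 63 /46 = 1.37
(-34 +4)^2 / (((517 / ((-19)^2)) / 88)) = 2599200 / 47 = 55302.13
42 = 42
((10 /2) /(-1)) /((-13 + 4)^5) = 5 /59049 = 0.00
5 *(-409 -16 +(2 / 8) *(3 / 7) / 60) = -237999 / 112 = -2124.99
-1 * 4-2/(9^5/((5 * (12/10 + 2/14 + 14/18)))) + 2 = -7441510/3720087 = -2.00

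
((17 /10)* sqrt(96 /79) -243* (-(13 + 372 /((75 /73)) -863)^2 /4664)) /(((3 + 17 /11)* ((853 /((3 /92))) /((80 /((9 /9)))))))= 2244* sqrt(474) /38747525 + 27117196929 /3249396875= 8.35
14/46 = 7/23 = 0.30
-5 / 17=-0.29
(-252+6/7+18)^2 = 2663424/49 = 54355.59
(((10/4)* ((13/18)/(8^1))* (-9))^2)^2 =17850625/1048576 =17.02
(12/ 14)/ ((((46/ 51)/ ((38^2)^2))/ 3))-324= 957025260/ 161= 5944256.27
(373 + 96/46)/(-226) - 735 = -3829157/5198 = -736.66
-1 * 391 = -391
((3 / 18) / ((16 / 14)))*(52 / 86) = 91 / 1032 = 0.09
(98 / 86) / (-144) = -49 / 6192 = -0.01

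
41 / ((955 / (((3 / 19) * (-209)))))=-1353 / 955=-1.42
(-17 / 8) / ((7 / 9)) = -153 / 56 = -2.73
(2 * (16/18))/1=16/9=1.78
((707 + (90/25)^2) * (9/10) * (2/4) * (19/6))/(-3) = -341981/1000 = -341.98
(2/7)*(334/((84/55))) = 9185/147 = 62.48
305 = 305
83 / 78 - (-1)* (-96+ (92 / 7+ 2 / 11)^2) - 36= 21555851 / 462462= 46.61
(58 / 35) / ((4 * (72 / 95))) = 551 / 1008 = 0.55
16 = 16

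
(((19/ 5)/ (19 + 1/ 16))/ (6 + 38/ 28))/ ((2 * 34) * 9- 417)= 0.00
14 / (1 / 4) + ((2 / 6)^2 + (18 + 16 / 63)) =4685 / 63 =74.37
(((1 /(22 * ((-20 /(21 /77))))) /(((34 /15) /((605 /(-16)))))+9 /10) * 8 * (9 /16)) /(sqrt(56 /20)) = 178281 * sqrt(70) /609280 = 2.45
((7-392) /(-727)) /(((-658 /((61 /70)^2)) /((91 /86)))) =-532103 /822789520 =-0.00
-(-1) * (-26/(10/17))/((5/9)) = -1989/25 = -79.56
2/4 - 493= -985/2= -492.50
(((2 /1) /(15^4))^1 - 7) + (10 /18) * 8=-129373 /50625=-2.56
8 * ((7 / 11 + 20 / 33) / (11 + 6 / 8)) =1312 / 1551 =0.85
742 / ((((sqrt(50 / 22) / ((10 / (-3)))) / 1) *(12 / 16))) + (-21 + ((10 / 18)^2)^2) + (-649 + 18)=-5936 *sqrt(11) / 9 - 4277147 / 6561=-2839.40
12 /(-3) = -4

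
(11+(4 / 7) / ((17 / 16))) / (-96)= -1373 / 11424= -0.12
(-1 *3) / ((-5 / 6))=3.60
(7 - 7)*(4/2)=0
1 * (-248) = -248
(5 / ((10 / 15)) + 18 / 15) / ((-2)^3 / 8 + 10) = 29 / 30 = 0.97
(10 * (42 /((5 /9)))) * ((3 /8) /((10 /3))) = 85.05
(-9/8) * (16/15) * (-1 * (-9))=-54/5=-10.80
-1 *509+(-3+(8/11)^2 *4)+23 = -58913/121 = -486.88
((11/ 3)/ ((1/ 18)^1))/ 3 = 22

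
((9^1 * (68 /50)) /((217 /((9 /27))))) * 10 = 204 /1085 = 0.19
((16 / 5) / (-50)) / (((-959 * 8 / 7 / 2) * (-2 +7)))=2 / 85625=0.00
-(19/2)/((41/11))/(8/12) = -627/164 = -3.82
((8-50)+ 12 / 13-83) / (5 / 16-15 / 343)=-8852144 / 19175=-461.65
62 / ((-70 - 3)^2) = 62 / 5329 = 0.01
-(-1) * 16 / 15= 16 / 15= 1.07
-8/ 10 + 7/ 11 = -9/ 55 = -0.16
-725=-725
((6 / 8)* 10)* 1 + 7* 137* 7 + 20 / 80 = 26883 / 4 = 6720.75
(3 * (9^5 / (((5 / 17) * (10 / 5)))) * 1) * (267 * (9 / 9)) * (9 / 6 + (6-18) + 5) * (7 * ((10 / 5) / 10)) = -61913407941 / 100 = -619134079.41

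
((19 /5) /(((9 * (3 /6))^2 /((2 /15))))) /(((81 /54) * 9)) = 304 /164025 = 0.00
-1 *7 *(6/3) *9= -126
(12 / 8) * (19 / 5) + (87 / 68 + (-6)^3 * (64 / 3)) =-1564347 / 340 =-4601.02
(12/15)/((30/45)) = 6/5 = 1.20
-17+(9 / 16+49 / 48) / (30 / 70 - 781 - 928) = -2439973 / 143520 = -17.00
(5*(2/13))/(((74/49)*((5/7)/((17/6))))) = 5831/2886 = 2.02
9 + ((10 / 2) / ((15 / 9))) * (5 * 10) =159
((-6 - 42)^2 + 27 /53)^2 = 14917935321 /2809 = 5310763.73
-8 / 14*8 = -4.57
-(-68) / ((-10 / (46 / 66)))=-782 / 165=-4.74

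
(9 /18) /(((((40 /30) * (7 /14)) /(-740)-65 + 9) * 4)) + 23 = 5718257 /248644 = 23.00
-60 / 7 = -8.57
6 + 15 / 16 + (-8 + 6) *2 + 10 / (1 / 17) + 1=2783 / 16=173.94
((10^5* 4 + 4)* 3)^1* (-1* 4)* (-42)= 201602016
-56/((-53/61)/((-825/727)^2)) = 2325015000/28012037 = 83.00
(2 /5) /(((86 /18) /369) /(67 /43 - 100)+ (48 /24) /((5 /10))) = 28115586 /281146615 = 0.10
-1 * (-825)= 825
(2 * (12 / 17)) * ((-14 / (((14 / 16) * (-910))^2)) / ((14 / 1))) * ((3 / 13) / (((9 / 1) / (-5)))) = 128 / 448374745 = 0.00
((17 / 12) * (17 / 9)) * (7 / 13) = 2023 / 1404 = 1.44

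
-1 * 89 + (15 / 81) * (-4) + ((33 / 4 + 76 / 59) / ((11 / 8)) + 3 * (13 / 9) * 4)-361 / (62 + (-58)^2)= -1312257823 / 20011266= -65.58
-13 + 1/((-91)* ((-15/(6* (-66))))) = -6047/455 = -13.29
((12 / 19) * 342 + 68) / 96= 2.96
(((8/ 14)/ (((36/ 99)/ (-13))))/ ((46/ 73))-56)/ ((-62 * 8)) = 28471/ 159712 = 0.18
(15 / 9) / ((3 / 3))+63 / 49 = 62 / 21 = 2.95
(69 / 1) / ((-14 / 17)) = -1173 / 14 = -83.79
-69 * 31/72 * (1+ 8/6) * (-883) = 4407053/72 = 61209.07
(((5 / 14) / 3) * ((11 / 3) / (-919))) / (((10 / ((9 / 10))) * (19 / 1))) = -11 / 4889080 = -0.00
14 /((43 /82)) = 1148 /43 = 26.70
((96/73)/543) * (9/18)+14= 184998/13213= 14.00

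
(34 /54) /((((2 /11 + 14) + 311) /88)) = 16456 /96579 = 0.17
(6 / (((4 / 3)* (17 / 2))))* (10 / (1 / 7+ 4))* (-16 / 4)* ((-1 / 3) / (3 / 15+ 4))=0.41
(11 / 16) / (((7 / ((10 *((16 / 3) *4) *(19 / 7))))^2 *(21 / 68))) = 6912716800 / 453789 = 15233.33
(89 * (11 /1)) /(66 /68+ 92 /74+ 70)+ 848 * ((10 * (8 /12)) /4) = 1426.89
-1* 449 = -449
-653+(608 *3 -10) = 1161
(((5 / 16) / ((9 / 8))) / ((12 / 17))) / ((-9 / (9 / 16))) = -85 / 3456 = -0.02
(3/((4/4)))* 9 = 27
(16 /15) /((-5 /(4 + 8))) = -2.56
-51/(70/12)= -306/35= -8.74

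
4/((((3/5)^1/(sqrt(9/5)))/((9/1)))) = 36 * sqrt(5) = 80.50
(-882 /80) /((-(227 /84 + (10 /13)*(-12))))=-1.69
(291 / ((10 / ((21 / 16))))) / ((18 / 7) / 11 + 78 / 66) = 470547 / 17440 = 26.98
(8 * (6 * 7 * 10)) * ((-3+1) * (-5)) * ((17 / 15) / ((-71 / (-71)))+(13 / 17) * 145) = 63983360 / 17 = 3763727.06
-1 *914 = -914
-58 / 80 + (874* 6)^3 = 5768302671331 / 40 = 144207566783.28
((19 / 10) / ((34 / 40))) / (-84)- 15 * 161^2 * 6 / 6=-277613929 / 714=-388815.03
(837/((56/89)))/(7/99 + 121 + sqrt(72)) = 10.27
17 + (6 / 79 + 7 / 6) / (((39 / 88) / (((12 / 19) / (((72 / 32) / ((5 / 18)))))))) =4297097 / 249561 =17.22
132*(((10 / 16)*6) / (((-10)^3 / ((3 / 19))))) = -297 / 3800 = -0.08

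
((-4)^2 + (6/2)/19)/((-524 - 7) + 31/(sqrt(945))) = -154051065/5062591496 - 28551 * sqrt(105)/5062591496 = -0.03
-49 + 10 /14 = -338 /7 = -48.29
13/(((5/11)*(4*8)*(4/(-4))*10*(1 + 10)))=-13/1600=-0.01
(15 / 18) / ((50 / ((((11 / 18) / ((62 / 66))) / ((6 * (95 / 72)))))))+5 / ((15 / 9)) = 265171 / 88350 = 3.00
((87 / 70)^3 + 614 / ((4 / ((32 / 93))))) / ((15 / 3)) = 1746056779 / 159495000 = 10.95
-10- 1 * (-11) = 1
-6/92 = -3/46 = -0.07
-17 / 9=-1.89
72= 72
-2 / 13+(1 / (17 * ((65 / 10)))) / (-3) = -8 / 51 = -0.16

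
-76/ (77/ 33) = -228/ 7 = -32.57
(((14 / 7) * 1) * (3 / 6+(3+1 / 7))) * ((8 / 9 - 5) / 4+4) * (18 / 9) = 1819 / 42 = 43.31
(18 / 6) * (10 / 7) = 30 / 7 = 4.29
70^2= 4900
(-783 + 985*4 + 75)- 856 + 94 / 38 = 45191 / 19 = 2378.47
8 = 8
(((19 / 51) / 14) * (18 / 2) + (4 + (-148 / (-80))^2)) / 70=364711 / 3332000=0.11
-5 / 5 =-1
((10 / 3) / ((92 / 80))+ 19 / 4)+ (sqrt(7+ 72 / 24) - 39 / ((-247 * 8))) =sqrt(10)+ 80425 / 10488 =10.83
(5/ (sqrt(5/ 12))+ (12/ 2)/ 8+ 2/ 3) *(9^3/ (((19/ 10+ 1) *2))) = 20655/ 116+ 7290 *sqrt(15)/ 29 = 1151.65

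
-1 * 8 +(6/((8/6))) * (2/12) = -29/4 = -7.25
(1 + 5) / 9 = 2 / 3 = 0.67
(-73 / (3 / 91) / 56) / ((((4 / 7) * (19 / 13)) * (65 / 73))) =-484939 / 9120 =-53.17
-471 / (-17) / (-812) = -471 / 13804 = -0.03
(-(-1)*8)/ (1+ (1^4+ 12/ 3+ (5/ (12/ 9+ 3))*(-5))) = 104/ 3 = 34.67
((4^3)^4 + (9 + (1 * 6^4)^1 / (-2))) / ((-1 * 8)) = -16776577 / 8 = -2097072.12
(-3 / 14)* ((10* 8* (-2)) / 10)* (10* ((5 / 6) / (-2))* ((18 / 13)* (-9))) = 178.02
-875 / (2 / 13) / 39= -875 / 6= -145.83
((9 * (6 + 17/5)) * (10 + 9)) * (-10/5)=-16074/5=-3214.80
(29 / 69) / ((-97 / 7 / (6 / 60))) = -203 / 66930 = -0.00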